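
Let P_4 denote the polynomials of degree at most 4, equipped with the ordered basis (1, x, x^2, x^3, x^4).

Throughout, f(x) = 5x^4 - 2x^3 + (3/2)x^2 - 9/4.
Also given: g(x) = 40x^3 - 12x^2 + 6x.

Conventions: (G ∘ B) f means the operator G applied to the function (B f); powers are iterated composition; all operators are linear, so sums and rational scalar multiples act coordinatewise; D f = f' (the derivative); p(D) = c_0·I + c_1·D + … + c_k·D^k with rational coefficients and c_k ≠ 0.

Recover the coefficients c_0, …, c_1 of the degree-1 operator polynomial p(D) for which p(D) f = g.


p(D) = 2·D, i.e. c_0 = 0, c_1 = 2

D^0 f = 5x^4 - 2x^3 + (3/2)x^2 - 9/4
D^1 f = 20x^3 - 6x^2 + 3x
matching coefficients of g against c_0 f + c_1 Df + … from the top degree down determines the c_i
solution: c_0 = 0, c_1 = 2


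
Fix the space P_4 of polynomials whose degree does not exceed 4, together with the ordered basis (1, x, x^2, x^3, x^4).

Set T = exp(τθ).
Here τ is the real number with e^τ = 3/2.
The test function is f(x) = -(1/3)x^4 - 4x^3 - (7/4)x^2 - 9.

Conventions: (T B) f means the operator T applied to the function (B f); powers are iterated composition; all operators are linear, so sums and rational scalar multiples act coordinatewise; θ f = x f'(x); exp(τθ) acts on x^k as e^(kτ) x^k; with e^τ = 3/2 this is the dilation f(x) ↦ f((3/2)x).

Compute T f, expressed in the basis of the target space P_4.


exp(τθ) x^k = e^(kτ) x^k; with e^τ = 3/2 this sends x^k to (3/2)^k x^k
x^2 ↦ 9/4 x^2
x^3 ↦ 27/8 x^3
x^4 ↦ 81/16 x^4
applying this coordinatewise to f: exp(τθ) f = -(27/16)x^4 - (27/2)x^3 - (63/16)x^2 - 9

the result is g(x) = -(27/16)x^4 - (27/2)x^3 - (63/16)x^2 - 9


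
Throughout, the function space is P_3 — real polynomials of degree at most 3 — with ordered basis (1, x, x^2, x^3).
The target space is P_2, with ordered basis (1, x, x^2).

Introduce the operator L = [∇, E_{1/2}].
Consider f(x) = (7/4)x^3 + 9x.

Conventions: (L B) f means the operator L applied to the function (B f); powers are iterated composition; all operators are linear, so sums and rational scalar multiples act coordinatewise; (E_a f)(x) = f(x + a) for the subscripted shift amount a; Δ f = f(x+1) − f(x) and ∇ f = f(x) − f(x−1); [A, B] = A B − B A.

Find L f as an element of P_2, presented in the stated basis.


the result is g(x) = 0

E_{1/2} f = (7/4)x^3 + (21/8)x^2 + (165/16)x + 151/32
∇ E_{1/2} f = (21/4)x^2 + 151/16
∇ f = (21/4)x^2 - (21/4)x + 43/4
E_{1/2} ∇ f = (21/4)x^2 + 151/16
[∇, E_{1/2}] f = 0


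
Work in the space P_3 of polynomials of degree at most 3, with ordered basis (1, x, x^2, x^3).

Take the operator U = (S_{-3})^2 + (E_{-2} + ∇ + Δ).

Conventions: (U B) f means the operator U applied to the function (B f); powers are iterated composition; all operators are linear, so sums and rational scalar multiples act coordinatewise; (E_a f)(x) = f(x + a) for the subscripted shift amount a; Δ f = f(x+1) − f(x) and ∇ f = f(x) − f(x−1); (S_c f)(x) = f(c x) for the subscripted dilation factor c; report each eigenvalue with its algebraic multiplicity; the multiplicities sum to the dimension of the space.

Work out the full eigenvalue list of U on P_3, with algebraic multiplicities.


λ = 2 (multiplicity 1), λ = 10 (multiplicity 1), λ = 82 (multiplicity 1), λ = 730 (multiplicity 1)

image of 1: 2
image of x: 10x
image of x^2: 82x^2 + 4
image of x^3: 730x^3 + 12x - 6
the matrix is upper triangular; its diagonal is (2, 10, 82, 730)
for a triangular matrix the eigenvalues are the diagonal entries, with algebraic multiplicity their repetition count


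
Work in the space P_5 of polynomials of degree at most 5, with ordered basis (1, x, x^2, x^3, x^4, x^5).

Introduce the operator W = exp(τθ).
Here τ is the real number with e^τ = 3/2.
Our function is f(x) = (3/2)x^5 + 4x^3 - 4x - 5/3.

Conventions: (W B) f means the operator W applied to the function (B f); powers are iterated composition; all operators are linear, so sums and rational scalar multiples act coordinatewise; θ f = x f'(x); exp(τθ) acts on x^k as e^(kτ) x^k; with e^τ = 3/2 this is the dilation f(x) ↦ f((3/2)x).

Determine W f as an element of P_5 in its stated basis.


exp(τθ) x^k = e^(kτ) x^k; with e^τ = 3/2 this sends x^k to (3/2)^k x^k
x ↦ 3/2 x
x^3 ↦ 27/8 x^3
x^5 ↦ 243/32 x^5
applying this coordinatewise to f: exp(τθ) f = (729/64)x^5 + (27/2)x^3 - 6x - 5/3

g(x) = (729/64)x^5 + (27/2)x^3 - 6x - 5/3


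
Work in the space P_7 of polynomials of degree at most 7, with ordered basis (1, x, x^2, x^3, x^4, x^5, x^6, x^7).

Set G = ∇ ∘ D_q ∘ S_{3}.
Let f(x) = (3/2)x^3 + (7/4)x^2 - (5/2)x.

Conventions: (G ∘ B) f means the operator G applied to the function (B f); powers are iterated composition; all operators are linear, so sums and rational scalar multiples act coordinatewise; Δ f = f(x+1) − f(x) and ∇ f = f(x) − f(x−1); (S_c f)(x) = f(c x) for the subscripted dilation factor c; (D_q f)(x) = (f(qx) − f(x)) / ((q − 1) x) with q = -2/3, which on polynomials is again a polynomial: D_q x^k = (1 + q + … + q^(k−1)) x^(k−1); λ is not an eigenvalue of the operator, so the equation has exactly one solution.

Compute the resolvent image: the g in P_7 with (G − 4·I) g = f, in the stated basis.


write g with unknown coordinates in the stated basis and equate coefficients in (G − 4·I) g = f
solving from the highest basis element down gives g = -(3/8)x^3 - (7/16)x^2 - (53/16)x + 105/64
check: G g = -(63/4)x + 105/16
so G g − 4·g = (3/2)x^3 + (7/4)x^2 - (5/2)x = f ✓

the result is g(x) = -(3/8)x^3 - (7/16)x^2 - (53/16)x + 105/64


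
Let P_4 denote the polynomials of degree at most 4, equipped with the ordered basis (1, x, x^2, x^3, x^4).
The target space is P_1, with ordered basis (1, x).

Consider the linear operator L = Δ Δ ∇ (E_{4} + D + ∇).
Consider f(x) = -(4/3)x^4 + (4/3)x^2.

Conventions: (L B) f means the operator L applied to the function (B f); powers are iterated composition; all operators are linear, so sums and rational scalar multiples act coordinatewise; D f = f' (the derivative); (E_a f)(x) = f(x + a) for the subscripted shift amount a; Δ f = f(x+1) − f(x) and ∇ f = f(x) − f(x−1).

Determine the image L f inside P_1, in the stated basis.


E_{4} f = -(4/3)x^4 - (64/3)x^3 - (380/3)x^2 - (992/3)x - 320
D f = -(16/3)x^3 + (8/3)x
∇ f = -(16/3)x^3 + 8x^2 - (8/3)x
(E_{4} + D + ∇) f = -(4/3)x^4 - 32x^3 - (356/3)x^2 - (992/3)x - 320
∇ (E_{4} + D + ∇) f = -(16/3)x^3 - 88x^2 - (440/3)x - 728/3
Δ ∇ (E_{4} + D + ∇) f = -16x^2 - 192x - 240
Δ (Δ ∇) (E_{4} + D + ∇) f = -32x - 208

the image equals g(x) = -32x - 208


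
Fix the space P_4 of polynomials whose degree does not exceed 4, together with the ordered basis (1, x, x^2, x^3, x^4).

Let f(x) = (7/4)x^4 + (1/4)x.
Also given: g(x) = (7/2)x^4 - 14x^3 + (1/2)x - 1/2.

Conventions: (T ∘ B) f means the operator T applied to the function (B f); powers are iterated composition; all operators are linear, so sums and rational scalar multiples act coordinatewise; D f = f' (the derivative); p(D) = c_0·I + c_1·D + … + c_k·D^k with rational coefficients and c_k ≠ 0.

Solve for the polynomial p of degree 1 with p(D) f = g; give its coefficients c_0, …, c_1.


p(D) = 2·I − 2·D, i.e. c_0 = 2, c_1 = -2

D^0 f = (7/4)x^4 + (1/4)x
D^1 f = 7x^3 + 1/4
matching coefficients of g against c_0 f + c_1 Df + … from the top degree down determines the c_i
solution: c_0 = 2, c_1 = -2


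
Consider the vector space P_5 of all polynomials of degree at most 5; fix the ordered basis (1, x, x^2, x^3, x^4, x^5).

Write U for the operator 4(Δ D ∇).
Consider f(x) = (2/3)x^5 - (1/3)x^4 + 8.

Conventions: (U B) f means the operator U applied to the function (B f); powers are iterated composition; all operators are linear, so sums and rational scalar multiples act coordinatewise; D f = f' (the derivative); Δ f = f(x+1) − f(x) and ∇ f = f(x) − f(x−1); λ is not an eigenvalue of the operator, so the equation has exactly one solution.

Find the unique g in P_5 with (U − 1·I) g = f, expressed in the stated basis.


the result is g(x) = -(2/3)x^5 + (1/3)x^4 - 160x^2 + 32x - 104/3

write g with unknown coordinates in the stated basis and equate coefficients in (U − 1·I) g = f
solving from the highest basis element down gives g = -(2/3)x^5 + (1/3)x^4 - 160x^2 + 32x - 104/3
check: U g = -160x^2 + 32x - 80/3
so U g − 1·g = (2/3)x^5 - (1/3)x^4 + 8 = f ✓


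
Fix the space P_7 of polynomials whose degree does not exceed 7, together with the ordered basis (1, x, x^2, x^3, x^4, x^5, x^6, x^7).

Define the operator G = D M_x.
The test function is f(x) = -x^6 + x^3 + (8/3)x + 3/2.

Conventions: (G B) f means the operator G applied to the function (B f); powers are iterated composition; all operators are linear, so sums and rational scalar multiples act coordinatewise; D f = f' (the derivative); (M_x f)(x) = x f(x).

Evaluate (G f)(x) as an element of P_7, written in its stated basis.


M_x f = -x^7 + x^4 + (8/3)x^2 + (3/2)x
D M_x f = -7x^6 + 4x^3 + (16/3)x + 3/2

the image equals g(x) = -7x^6 + 4x^3 + (16/3)x + 3/2


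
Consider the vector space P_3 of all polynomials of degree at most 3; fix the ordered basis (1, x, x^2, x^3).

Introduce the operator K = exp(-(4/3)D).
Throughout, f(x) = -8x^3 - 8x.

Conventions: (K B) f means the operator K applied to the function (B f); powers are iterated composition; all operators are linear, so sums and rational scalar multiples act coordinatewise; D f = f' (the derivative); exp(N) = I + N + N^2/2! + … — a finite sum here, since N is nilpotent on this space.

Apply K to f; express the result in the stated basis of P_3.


order-1 term: 32x^2 + 32/3
order-2 term: -(128/3)x
order-3 term: 512/27
the series for exp(-(4/3)D) f terminates at order 3
exp(-(4/3)D) f = -8x^3 + 32x^2 - (152/3)x + 800/27

g(x) = -8x^3 + 32x^2 - (152/3)x + 800/27


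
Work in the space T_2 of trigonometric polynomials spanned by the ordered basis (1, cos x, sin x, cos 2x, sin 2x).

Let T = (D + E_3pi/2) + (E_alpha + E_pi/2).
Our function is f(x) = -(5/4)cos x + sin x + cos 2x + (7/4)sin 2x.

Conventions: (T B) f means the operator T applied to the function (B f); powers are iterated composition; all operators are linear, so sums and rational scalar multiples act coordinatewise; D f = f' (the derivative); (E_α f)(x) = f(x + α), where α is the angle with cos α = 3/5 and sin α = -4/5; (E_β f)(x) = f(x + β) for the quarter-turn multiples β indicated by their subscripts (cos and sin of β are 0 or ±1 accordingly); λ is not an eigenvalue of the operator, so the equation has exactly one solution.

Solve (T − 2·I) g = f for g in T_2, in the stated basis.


the result is g(x) = (31/40)cos x - (33/40)sin x - (61/194)cos 2x - (129/388)sin 2x

write g with unknown coordinates in the stated basis and equate coefficients in (T − 2·I) g = f
solving from the highest basis element down gives g = (31/40)cos x - (33/40)sin x - (61/194)cos 2x - (129/388)sin 2x
check: T g = (3/10)cos x - (13/20)sin x + (36/97)cos 2x + (421/388)sin 2x
so T g − 2·g = -(5/4)cos x + sin x + cos 2x + (7/4)sin 2x = f ✓


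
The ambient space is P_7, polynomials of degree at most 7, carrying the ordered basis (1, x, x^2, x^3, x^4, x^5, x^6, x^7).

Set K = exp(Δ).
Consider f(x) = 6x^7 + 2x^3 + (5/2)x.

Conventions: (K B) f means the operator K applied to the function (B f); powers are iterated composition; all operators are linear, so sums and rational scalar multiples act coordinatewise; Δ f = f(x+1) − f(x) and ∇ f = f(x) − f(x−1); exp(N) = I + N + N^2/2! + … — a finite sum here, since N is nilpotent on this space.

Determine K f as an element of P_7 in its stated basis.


the image equals g(x) = 6x^7 + 42x^6 + 252x^5 + 1050x^4 + 3152x^3 + 6558x^2 + (17081/2)x + 10549/2

order-1 term: 42x^6 + 126x^5 + 210x^4 + 210x^3 + 132x^2 + 48x + 21/2
order-2 term: 126x^5 + 630x^4 + 1470x^3 + 1890x^2 + 1308x + 384
order-3 term: 210x^4 + 1260x^3 + 3150x^2 + 3780x + 1808
order-4 term: 210x^3 + 1260x^2 + 2730x + 2100
order-5 term: 126x^2 + 630x + 840
order-6 term: 42x + 126
order-7 term: 6
the series for exp(Δ) f terminates at order 7
exp(Δ) f = 6x^7 + 42x^6 + 252x^5 + 1050x^4 + 3152x^3 + 6558x^2 + (17081/2)x + 10549/2


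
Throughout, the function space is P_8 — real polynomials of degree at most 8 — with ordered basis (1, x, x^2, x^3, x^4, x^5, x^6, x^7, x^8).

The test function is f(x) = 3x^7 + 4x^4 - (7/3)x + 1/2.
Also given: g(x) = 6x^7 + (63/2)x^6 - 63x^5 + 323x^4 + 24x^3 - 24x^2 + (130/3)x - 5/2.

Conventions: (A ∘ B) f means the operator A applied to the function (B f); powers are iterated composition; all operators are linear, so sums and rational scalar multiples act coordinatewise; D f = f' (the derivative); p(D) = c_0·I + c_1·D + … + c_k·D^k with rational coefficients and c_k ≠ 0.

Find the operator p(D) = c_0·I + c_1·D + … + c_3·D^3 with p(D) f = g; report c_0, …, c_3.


p(D) = 2·I + (3/2)·D − (1/2)·D^2 + (1/2)·D^3, i.e. c_0 = 2, c_1 = 3/2, c_2 = -1/2, c_3 = 1/2

D^0 f = 3x^7 + 4x^4 - (7/3)x + 1/2
D^1 f = 21x^6 + 16x^3 - 7/3
D^2 f = 126x^5 + 48x^2
D^3 f = 630x^4 + 96x
matching coefficients of g against c_0 f + c_1 Df + … from the top degree down determines the c_i
solution: c_0 = 2, c_1 = 3/2, c_2 = -1/2, c_3 = 1/2


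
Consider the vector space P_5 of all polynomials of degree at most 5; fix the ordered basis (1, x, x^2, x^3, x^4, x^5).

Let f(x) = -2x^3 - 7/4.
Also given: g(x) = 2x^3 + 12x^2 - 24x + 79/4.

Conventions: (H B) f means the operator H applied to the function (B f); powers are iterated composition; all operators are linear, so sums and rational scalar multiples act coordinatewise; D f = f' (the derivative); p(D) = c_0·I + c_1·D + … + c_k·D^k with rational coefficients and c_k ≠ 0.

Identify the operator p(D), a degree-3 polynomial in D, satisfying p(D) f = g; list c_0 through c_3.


D^0 f = -2x^3 - 7/4
D^1 f = -6x^2
D^2 f = -12x
D^3 f = -12
matching coefficients of g against c_0 f + c_1 Df + … from the top degree down determines the c_i
solution: c_0 = -1, c_1 = -2, c_2 = 2, c_3 = -3/2

p(D) = -I − 2·D + 2·D^2 − (3/2)·D^3, i.e. c_0 = -1, c_1 = -2, c_2 = 2, c_3 = -3/2


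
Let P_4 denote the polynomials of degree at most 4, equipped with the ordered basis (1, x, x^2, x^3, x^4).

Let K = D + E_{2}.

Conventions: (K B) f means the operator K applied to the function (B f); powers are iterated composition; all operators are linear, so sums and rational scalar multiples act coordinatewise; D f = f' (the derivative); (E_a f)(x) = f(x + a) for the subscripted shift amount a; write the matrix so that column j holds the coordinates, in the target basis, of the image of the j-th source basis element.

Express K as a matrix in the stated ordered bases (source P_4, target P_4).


the matrix is [[1, 3, 4, 8, 16]; [0, 1, 6, 12, 32]; [0, 0, 1, 9, 24]; [0, 0, 0, 1, 12]; [0, 0, 0, 0, 1]] (rows listed top to bottom)

image of 1: 1
image of x: x + 3
image of x^2: x^2 + 6x + 4
image of x^3: x^3 + 9x^2 + 12x + 8
image of x^4: x^4 + 12x^3 + 24x^2 + 32x + 16
each image's coordinates form column j of the matrix


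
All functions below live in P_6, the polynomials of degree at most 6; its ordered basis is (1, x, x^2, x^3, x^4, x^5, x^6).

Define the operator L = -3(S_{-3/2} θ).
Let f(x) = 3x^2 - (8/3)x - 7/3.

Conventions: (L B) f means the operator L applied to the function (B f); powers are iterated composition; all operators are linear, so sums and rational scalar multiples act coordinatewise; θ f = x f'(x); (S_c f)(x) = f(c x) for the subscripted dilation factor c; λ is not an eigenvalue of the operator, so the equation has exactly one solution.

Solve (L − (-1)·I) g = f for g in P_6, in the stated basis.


write g with unknown coordinates in the stated basis and equate coefficients in (L − (-1)·I) g = f
solving from the highest basis element down gives g = -(6/25)x^2 - (16/33)x - 7/3
check: L g = (81/25)x^2 - (24/11)x
so L g − (-1)·g = 3x^2 - (8/3)x - 7/3 = f ✓

the result is g(x) = -(6/25)x^2 - (16/33)x - 7/3


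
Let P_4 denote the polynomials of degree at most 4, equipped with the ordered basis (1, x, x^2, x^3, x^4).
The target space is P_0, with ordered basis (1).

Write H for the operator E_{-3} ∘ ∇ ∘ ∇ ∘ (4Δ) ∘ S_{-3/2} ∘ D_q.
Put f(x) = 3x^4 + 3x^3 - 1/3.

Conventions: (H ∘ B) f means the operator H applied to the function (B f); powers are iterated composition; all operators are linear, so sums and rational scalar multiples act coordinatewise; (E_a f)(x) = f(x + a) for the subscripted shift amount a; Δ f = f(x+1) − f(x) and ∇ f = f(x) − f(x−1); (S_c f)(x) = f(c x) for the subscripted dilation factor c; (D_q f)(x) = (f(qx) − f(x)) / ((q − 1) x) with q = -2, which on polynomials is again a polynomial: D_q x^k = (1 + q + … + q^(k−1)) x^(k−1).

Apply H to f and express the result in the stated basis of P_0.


g(x) = 1215

D_q f = -15x^3 + 9x^2
S_{-3/2} D_q f = (405/8)x^3 + (81/4)x^2
Δ S_{-3/2} D_q f = (1215/8)x^2 + (1539/8)x + 567/8
(4Δ) S_{-3/2} D_q f = (1215/2)x^2 + (1539/2)x + 567/2
∇ ((4Δ) ∘ S_{-3/2} ∘ D_q) f = 1215x + 162
∇ ∇ ((4Δ) ∘ S_{-3/2} ∘ D_q) f = 1215
E_{-3} (∇ ∘ ∇) ((4Δ) ∘ S_{-3/2} ∘ D_q) f = 1215


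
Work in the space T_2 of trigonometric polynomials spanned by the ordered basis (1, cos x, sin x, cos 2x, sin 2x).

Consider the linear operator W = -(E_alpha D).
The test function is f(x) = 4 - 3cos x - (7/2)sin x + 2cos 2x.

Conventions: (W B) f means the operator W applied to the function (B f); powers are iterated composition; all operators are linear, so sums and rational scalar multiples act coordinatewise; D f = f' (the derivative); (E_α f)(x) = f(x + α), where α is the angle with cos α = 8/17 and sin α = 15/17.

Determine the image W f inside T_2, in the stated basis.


D f = -(7/2)cos x + 3sin x - 4sin 2x
E_alpha D f = cos x + (9/2)sin x - (960/289)cos 2x + (644/289)sin 2x
(-(E_alpha D)) f = -cos x - (9/2)sin x + (960/289)cos 2x - (644/289)sin 2x

the result is g(x) = -cos x - (9/2)sin x + (960/289)cos 2x - (644/289)sin 2x


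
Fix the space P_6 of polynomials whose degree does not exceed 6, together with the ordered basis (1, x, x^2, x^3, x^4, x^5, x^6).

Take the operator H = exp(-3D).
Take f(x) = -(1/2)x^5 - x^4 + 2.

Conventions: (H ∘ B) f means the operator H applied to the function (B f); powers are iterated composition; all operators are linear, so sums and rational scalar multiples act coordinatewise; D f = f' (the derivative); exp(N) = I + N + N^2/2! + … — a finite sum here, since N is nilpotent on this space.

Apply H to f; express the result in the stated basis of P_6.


order-1 term: (15/2)x^4 + 12x^3
order-2 term: -45x^3 - 54x^2
order-3 term: 135x^2 + 108x
order-4 term: -(405/2)x - 81
order-5 term: 243/2
the series for exp(-3D) f terminates at order 5
exp(-3D) f = -(1/2)x^5 + (13/2)x^4 - 33x^3 + 81x^2 - (189/2)x + 85/2

the result is g(x) = -(1/2)x^5 + (13/2)x^4 - 33x^3 + 81x^2 - (189/2)x + 85/2


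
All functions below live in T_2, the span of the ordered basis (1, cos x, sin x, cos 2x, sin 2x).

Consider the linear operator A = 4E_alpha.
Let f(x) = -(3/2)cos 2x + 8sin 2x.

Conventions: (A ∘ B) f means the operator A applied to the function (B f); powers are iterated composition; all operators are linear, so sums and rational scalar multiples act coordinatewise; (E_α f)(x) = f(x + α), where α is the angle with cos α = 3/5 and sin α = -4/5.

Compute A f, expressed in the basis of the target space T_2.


the result is g(x) = -(726/25)cos 2x - (368/25)sin 2x

E_alpha f = -(363/50)cos 2x - (92/25)sin 2x
(4E_alpha) f = -(726/25)cos 2x - (368/25)sin 2x


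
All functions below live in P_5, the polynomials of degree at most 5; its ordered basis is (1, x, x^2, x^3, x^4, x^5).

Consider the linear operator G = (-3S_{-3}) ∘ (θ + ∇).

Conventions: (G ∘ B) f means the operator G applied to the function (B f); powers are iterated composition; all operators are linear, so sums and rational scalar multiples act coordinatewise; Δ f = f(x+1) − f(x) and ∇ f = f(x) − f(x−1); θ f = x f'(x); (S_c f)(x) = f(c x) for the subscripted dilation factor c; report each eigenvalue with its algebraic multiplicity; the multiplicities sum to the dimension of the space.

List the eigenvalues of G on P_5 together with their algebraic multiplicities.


λ = -972 (multiplicity 1), λ = -54 (multiplicity 1), λ = 0 (multiplicity 1), λ = 9 (multiplicity 1), λ = 243 (multiplicity 1), λ = 3645 (multiplicity 1)

image of 1: 0
image of x: 9x - 3
image of x^2: -54x^2 + 18x + 3
image of x^3: 243x^3 - 81x^2 - 27x - 3
image of x^4: -972x^4 + 324x^3 + 162x^2 + 36x + 3
image of x^5: 3645x^5 - 1215x^4 - 810x^3 - 270x^2 - 45x - 3
the matrix is upper triangular; its diagonal is (0, 9, -54, 243, -972, 3645)
for a triangular matrix the eigenvalues are the diagonal entries, with algebraic multiplicity their repetition count


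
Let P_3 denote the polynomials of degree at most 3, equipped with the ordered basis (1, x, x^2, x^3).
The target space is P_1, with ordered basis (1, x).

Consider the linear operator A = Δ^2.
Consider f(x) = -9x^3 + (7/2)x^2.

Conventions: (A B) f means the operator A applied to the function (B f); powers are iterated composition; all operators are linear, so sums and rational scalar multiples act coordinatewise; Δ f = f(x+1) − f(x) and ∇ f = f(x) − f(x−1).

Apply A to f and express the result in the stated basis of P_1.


the image equals g(x) = -54x - 47

Δ f = -27x^2 - 20x - 11/2
Δ Δ f = -54x - 47


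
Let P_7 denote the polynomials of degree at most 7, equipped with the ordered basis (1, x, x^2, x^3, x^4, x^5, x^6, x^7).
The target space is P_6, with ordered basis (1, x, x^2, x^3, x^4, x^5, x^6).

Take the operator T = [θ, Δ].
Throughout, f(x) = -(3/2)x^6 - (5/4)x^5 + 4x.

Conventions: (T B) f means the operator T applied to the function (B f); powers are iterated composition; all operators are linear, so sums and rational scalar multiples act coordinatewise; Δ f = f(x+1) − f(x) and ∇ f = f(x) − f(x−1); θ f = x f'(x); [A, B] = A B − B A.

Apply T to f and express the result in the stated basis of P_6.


the image equals g(x) = 9x^5 + (205/4)x^4 + 115x^3 + (255/2)x^2 + 70x + 45/4

Δ f = -9x^5 - (115/4)x^4 - (85/2)x^3 - 35x^2 - (61/4)x + 5/4
θ Δ f = -45x^5 - 115x^4 - (255/2)x^3 - 70x^2 - (61/4)x
θ f = -9x^6 - (25/4)x^5 + 4x
Δ θ f = -54x^5 - (665/4)x^4 - (485/2)x^3 - (395/2)x^2 - (341/4)x - 45/4
[θ, Δ] f = 9x^5 + (205/4)x^4 + 115x^3 + (255/2)x^2 + 70x + 45/4


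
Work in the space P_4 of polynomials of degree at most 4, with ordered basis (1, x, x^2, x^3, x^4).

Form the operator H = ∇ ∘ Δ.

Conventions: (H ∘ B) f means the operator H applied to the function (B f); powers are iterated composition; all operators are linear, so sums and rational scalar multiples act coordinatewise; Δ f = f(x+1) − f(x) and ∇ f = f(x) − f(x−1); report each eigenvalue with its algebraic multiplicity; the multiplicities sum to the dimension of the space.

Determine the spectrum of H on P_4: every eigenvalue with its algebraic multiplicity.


image of 1: 0
image of x: 0
image of x^2: 2
image of x^3: 6x
image of x^4: 12x^2 + 2
the matrix is upper triangular; its diagonal is (0, 0, 0, 0, 0)
for a triangular matrix the eigenvalues are the diagonal entries, with algebraic multiplicity their repetition count

λ = 0 (multiplicity 5)


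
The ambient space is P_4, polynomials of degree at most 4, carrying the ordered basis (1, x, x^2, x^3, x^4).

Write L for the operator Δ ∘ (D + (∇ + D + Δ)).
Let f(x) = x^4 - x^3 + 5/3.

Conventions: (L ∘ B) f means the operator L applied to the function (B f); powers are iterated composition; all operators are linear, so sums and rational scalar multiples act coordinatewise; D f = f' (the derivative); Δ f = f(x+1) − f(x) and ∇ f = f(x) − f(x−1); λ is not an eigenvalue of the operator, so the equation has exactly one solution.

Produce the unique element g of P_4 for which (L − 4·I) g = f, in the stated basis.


the image equals g(x) = -(1/4)x^4 + (1/4)x^3 - 3x^2 - (3/2)x - 43/6

write g with unknown coordinates in the stated basis and equate coefficients in (L − 4·I) g = f
solving from the highest basis element down gives g = -(1/4)x^4 + (1/4)x^3 - 3x^2 - (3/2)x - 43/6
check: L g = -12x^2 - 6x - 27
so L g − 4·g = x^4 - x^3 + 5/3 = f ✓


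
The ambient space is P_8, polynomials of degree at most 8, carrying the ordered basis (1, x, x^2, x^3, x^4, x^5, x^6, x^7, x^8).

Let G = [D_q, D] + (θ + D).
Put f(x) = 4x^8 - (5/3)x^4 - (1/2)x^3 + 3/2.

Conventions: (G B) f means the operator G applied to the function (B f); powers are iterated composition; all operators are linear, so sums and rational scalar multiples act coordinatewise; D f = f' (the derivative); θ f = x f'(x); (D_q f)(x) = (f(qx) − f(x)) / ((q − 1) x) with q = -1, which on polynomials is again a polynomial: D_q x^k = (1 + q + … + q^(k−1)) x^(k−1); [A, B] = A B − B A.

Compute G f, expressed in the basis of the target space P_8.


g(x) = 32x^8 + 32x^7 + 32x^6 - (20/3)x^4 - (49/6)x^3 - (49/6)x^2 + x

D f = 32x^7 - (20/3)x^3 - (3/2)x^2
D_q D f = 32x^6 - (20/3)x^2
D_q f = -(1/2)x^2
D D_q f = -x
[D_q, D] f = 32x^6 - (20/3)x^2 + x
θ f = 32x^8 - (20/3)x^4 - (3/2)x^3
D f = 32x^7 - (20/3)x^3 - (3/2)x^2
(θ + D) f = 32x^8 + 32x^7 - (20/3)x^4 - (49/6)x^3 - (3/2)x^2
([D_q, D] + (θ + D)) f = 32x^8 + 32x^7 + 32x^6 - (20/3)x^4 - (49/6)x^3 - (49/6)x^2 + x


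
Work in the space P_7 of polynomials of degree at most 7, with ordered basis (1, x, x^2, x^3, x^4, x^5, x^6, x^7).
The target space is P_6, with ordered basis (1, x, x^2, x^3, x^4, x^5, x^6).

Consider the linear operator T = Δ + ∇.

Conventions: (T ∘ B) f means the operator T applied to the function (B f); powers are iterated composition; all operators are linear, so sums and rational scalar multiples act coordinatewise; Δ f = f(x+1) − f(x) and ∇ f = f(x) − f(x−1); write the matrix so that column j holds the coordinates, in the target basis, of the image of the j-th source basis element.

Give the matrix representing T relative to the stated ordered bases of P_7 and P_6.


the matrix is [[0, 2, 0, 2, 0, 2, 0, 2]; [0, 0, 4, 0, 8, 0, 12, 0]; [0, 0, 0, 6, 0, 20, 0, 42]; [0, 0, 0, 0, 8, 0, 40, 0]; [0, 0, 0, 0, 0, 10, 0, 70]; [0, 0, 0, 0, 0, 0, 12, 0]; [0, 0, 0, 0, 0, 0, 0, 14]] (rows listed top to bottom)

image of 1: 0
image of x: 2
image of x^2: 4x
image of x^3: 6x^2 + 2
image of x^4: 8x^3 + 8x
image of x^5: 10x^4 + 20x^2 + 2
image of x^6: 12x^5 + 40x^3 + 12x
image of x^7: 14x^6 + 70x^4 + 42x^2 + 2
each image's coordinates form column j of the matrix


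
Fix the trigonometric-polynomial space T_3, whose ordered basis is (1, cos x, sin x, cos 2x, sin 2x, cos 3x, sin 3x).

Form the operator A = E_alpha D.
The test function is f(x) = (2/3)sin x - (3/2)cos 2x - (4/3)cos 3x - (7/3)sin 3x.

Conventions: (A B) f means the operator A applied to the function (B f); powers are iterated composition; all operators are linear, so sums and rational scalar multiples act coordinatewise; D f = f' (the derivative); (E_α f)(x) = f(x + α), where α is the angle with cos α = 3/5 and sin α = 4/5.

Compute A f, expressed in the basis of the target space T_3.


the image equals g(x) = (2/5)cos x - (8/15)sin x + (72/25)cos 2x - (21/25)sin 2x + (199/25)cos 3x - (32/25)sin 3x

D f = (2/3)cos x + 3sin 2x - 7cos 3x + 4sin 3x
E_alpha D f = (2/5)cos x - (8/15)sin x + (72/25)cos 2x - (21/25)sin 2x + (199/25)cos 3x - (32/25)sin 3x


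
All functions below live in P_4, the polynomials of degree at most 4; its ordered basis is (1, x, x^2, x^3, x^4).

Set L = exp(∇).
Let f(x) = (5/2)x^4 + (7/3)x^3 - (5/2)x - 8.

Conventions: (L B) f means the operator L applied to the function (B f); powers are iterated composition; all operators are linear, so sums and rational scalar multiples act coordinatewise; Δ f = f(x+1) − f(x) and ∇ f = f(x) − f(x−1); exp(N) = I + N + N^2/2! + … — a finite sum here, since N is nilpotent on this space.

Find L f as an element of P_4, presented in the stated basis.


order-1 term: 10x^3 - 8x^2 + 3x - 8/3
order-2 term: 15x^2 - 23x + 21/2
order-3 term: 10x - 38/3
order-4 term: 5/2
the series for exp(∇) f terminates at order 4
exp(∇) f = (5/2)x^4 + (37/3)x^3 + 7x^2 - (25/2)x - 31/3

g(x) = (5/2)x^4 + (37/3)x^3 + 7x^2 - (25/2)x - 31/3


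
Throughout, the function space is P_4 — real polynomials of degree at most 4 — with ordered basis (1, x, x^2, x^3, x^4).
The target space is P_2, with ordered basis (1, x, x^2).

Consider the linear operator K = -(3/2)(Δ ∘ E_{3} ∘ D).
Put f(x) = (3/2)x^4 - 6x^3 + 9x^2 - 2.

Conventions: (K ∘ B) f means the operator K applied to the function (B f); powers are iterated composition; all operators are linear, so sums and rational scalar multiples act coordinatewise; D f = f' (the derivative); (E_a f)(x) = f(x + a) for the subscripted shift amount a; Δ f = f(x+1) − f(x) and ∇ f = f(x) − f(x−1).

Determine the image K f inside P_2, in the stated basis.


D f = 6x^3 - 18x^2 + 18x
E_{3} D f = 6x^3 + 36x^2 + 72x + 54
Δ E_{3} D f = 18x^2 + 90x + 114
(-(3/2)(Δ ∘ E_{3} ∘ D)) f = -27x^2 - 135x - 171

the image equals g(x) = -27x^2 - 135x - 171


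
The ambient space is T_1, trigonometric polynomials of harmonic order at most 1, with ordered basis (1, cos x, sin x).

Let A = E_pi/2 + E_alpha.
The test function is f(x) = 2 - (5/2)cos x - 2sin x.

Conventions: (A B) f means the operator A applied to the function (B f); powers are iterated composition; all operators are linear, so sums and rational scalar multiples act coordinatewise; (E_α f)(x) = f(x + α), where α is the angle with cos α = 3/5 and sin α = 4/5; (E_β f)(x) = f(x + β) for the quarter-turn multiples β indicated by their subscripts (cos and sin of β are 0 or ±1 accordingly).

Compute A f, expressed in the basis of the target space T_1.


E_pi/2 f = 2 - 2cos x + (5/2)sin x
E_alpha f = 2 - (31/10)cos x + (4/5)sin x
(E_pi/2 + E_alpha) f = 4 - (51/10)cos x + (33/10)sin x

the result is g(x) = 4 - (51/10)cos x + (33/10)sin x


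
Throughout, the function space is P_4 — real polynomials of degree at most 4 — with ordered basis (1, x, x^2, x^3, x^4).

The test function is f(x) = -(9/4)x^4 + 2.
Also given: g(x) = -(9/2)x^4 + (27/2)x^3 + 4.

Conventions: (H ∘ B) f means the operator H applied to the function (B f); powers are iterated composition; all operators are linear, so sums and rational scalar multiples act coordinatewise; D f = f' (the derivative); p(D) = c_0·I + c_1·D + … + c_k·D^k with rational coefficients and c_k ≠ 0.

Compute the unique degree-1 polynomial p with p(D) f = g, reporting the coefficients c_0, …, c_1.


D^0 f = -(9/4)x^4 + 2
D^1 f = -9x^3
matching coefficients of g against c_0 f + c_1 Df + … from the top degree down determines the c_i
solution: c_0 = 2, c_1 = -3/2

p(D) = 2·I − (3/2)·D, i.e. c_0 = 2, c_1 = -3/2


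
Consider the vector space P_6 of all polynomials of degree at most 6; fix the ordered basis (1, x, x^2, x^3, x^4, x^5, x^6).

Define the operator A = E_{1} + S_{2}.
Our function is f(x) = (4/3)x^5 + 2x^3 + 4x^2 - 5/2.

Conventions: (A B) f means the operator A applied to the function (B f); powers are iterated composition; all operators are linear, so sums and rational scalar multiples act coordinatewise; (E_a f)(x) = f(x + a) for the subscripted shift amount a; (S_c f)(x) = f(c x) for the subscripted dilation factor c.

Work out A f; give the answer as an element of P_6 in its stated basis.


E_{1} f = (4/3)x^5 + (20/3)x^4 + (46/3)x^3 + (70/3)x^2 + (62/3)x + 29/6
S_{2} f = (128/3)x^5 + 16x^3 + 16x^2 - 5/2
(E_{1} + S_{2}) f = 44x^5 + (20/3)x^4 + (94/3)x^3 + (118/3)x^2 + (62/3)x + 7/3

the image equals g(x) = 44x^5 + (20/3)x^4 + (94/3)x^3 + (118/3)x^2 + (62/3)x + 7/3


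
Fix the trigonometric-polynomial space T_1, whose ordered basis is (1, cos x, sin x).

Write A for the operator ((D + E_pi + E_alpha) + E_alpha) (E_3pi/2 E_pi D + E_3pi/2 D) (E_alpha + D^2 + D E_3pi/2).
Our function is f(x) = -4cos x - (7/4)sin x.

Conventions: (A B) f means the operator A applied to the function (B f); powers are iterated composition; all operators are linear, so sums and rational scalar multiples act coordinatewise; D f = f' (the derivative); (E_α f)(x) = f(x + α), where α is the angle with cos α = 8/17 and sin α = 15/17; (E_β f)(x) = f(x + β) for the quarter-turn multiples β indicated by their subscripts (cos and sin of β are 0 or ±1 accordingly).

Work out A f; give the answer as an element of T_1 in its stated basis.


E_alpha f = -(233/68)cos x + (46/17)sin x
D f = -(7/4)cos x + 4sin x
D D f = 4cos x + (7/4)sin x
E_3pi/2 f = (7/4)cos x - 4sin x
D E_3pi/2 f = -4cos x - (7/4)sin x
(E_alpha + D^2 + D E_3pi/2) f = -(233/68)cos x + (46/17)sin x
D (E_alpha + D^2 + D E_3pi/2) f = (46/17)cos x + (233/68)sin x
E_pi D (E_alpha + D^2 + D E_3pi/2) f = -(46/17)cos x - (233/68)sin x
E_3pi/2 E_pi D (E_alpha + D^2 + D E_3pi/2) f = (233/68)cos x - (46/17)sin x
D (E_alpha + D^2 + D E_3pi/2) f = (46/17)cos x + (233/68)sin x
E_3pi/2 D (E_alpha + D^2 + D E_3pi/2) f = -(233/68)cos x + (46/17)sin x
(E_3pi/2 E_pi D + E_3pi/2 D) (E_alpha + D^2 + D E_3pi/2) f = 0
D (E_3pi/2 E_pi D + E_3pi/2 D) (E_alpha + D^2 + D E_3pi/2) f = 0
E_pi (E_3pi/2 E_pi D + E_3pi/2 D) (E_alpha + D^2 + D E_3pi/2) f = 0
E_alpha (E_3pi/2 E_pi D + E_3pi/2 D) (E_alpha + D^2 + D E_3pi/2) f = 0
(D + E_pi + E_alpha) (E_3pi/2 E_pi D + E_3pi/2 D) (E_alpha + D^2 + D E_3pi/2) f = 0
E_alpha (E_3pi/2 E_pi D + E_3pi/2 D) (E_alpha + D^2 + D E_3pi/2) f = 0
((D + E_pi + E_alpha) + E_alpha) (E_3pi/2 E_pi D + E_3pi/2 D) (E_alpha + D^2 + D E_3pi/2) f = 0

the result is g(x) = 0


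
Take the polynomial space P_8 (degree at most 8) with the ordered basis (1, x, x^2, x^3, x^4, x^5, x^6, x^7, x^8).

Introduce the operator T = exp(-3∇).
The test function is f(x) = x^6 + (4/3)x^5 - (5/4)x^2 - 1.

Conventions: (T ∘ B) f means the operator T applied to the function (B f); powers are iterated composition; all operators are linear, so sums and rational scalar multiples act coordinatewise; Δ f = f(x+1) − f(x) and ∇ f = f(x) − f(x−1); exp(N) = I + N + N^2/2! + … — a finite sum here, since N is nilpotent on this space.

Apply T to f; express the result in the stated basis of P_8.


order-1 term: -18x^5 + 25x^4 - 20x^3 + 5x^2 + (19/2)x - 19/4
order-2 term: 135x^4 - 420x^3 + 585x^2 - 390x + 351/4
order-3 term: -540x^3 + 2070x^2 - 2970x + 1530
order-4 term: 1215x^2 - 4320x + 4185
order-5 term: -1458x + 3321
order-6 term: 729
the series for exp(-3∇) f terminates at order 6
exp(-3∇) f = x^6 - (50/3)x^5 + 160x^4 - 980x^3 + (15495/4)x^2 - (18257/2)x + 9847

the result is g(x) = x^6 - (50/3)x^5 + 160x^4 - 980x^3 + (15495/4)x^2 - (18257/2)x + 9847


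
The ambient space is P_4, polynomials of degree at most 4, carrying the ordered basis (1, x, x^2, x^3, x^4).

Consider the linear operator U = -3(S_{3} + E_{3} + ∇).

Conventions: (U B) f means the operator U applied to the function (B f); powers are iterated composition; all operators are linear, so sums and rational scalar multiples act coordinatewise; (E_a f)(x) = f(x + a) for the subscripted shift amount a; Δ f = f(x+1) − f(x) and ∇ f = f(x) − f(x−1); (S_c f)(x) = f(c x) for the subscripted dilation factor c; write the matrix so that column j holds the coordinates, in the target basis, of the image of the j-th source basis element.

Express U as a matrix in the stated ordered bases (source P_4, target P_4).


image of 1: -6
image of x: -12x - 12
image of x^2: -30x^2 - 24x - 24
image of x^3: -84x^3 - 36x^2 - 72x - 84
image of x^4: -246x^4 - 48x^3 - 144x^2 - 336x - 240
each image's coordinates form column j of the matrix

the matrix is [[-6, -12, -24, -84, -240]; [0, -12, -24, -72, -336]; [0, 0, -30, -36, -144]; [0, 0, 0, -84, -48]; [0, 0, 0, 0, -246]] (rows listed top to bottom)


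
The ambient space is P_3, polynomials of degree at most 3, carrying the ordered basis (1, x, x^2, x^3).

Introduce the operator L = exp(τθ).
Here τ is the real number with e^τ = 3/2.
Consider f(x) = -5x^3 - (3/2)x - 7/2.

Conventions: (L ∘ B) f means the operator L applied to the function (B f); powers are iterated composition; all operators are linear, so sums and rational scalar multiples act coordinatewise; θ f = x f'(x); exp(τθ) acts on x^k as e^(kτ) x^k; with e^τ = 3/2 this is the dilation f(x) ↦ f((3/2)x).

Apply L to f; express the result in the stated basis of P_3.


exp(τθ) x^k = e^(kτ) x^k; with e^τ = 3/2 this sends x^k to (3/2)^k x^k
x ↦ 3/2 x
x^3 ↦ 27/8 x^3
applying this coordinatewise to f: exp(τθ) f = -(135/8)x^3 - (9/4)x - 7/2

the result is g(x) = -(135/8)x^3 - (9/4)x - 7/2


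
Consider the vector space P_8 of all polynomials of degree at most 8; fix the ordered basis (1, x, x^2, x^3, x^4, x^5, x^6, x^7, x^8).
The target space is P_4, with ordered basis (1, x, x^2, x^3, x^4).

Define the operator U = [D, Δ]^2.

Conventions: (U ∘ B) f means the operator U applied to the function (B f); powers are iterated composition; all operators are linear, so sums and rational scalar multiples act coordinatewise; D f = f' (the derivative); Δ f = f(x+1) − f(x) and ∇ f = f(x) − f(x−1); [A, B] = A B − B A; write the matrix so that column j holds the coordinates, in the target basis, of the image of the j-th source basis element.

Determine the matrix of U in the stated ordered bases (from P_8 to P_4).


image of 1: 0
image of x: 0
image of x^2: 0
image of x^3: 0
image of x^4: 0
image of x^5: 0
image of x^6: 0
image of x^7: 0
image of x^8: 0
each image's coordinates form column j of the matrix

the matrix is [[0, 0, 0, 0, 0, 0, 0, 0, 0]; [0, 0, 0, 0, 0, 0, 0, 0, 0]; [0, 0, 0, 0, 0, 0, 0, 0, 0]; [0, 0, 0, 0, 0, 0, 0, 0, 0]; [0, 0, 0, 0, 0, 0, 0, 0, 0]] (rows listed top to bottom)


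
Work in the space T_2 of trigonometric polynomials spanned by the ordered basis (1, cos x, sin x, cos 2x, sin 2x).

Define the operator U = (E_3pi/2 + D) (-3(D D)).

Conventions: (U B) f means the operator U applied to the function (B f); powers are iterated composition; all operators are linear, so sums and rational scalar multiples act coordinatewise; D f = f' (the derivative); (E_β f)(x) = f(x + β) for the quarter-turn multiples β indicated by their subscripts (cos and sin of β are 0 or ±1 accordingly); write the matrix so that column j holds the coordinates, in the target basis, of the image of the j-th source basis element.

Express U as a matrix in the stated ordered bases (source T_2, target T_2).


the matrix is [[0, 0, 0, 0, 0]; [0, 0, 0, 0, 0]; [0, 0, 0, 0, 0]; [0, 0, 0, -12, 24]; [0, 0, 0, -24, -12]] (rows listed top to bottom)

image of 1: 0
image of cos x: 0
image of sin x: 0
image of cos 2x: -12cos 2x - 24sin 2x
image of sin 2x: 24cos 2x - 12sin 2x
each image's coordinates form column j of the matrix


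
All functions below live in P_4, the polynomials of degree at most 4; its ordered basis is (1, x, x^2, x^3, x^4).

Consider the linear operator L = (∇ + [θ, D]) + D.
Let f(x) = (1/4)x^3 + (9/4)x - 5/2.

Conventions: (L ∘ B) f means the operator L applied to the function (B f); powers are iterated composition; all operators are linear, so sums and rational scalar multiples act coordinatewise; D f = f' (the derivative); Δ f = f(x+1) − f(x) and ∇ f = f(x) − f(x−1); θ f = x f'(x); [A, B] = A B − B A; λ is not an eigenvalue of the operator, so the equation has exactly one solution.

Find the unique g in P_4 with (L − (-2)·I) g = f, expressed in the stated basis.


the image equals g(x) = (1/8)x^3 - (3/16)x^2 + (3/2)x - 69/32

write g with unknown coordinates in the stated basis and equate coefficients in (L − (-2)·I) g = f
solving from the highest basis element down gives g = (1/8)x^3 - (3/16)x^2 + (3/2)x - 69/32
check: L g = (3/8)x^2 - (3/4)x + 29/16
so L g − (-2)·g = (1/4)x^3 + (9/4)x - 5/2 = f ✓


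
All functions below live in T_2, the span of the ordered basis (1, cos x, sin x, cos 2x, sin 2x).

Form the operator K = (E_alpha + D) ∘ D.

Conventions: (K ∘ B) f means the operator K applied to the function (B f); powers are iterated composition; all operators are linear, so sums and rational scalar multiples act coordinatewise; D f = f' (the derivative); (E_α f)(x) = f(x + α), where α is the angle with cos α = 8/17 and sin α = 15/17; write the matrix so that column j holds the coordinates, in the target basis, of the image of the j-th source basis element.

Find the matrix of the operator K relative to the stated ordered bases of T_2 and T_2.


image of 1: 0
image of cos x: -(32/17)cos x - (8/17)sin x
image of sin x: (8/17)cos x - (32/17)sin x
image of cos 2x: -(1636/289)cos 2x + (322/289)sin 2x
image of sin 2x: -(322/289)cos 2x - (1636/289)sin 2x
each image's coordinates form column j of the matrix

the matrix is [[0, 0, 0, 0, 0]; [0, -32/17, 8/17, 0, 0]; [0, -8/17, -32/17, 0, 0]; [0, 0, 0, -1636/289, -322/289]; [0, 0, 0, 322/289, -1636/289]] (rows listed top to bottom)
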